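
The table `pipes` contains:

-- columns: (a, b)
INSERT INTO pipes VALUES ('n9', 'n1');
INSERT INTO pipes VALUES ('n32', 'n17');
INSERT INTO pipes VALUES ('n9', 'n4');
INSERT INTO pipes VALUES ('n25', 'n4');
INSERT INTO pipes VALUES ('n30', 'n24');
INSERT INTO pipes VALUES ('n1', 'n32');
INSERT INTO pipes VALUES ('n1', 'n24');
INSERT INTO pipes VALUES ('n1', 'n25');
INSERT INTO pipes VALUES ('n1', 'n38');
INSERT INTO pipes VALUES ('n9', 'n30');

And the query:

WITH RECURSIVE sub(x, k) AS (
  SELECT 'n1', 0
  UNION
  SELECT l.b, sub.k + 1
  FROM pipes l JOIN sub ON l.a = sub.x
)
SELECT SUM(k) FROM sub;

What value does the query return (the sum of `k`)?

8

Base: (n1, k=0).
Iteration 1: edges from {n1} -> (n24, k=1), (n25, k=1), (n32, k=1), (n38, k=1).
Iteration 2: edges from {n24,n25,n32,n38} -> (n17, k=2), (n4, k=2).
Iteration 3: no outgoing edges from {n17,n4}; recursion stops.
SUM(k) = 0 + 1 + 1 + 1 + 1 + 2 + 2 = 8.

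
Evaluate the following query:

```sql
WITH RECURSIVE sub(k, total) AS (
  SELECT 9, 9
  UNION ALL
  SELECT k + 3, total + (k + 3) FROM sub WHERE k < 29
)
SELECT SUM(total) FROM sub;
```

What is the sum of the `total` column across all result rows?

576

Base: k=9, total=9.
Iteration 1: 9 < 29 holds -> k = 9 + 3 = 12, total = 9 + 12 = 21.
Iteration 2: 12 < 29 holds -> k = 12 + 3 = 15, total = 21 + 15 = 36.
Iteration 3: 15 < 29 holds -> k = 15 + 3 = 18, total = 36 + 18 = 54.
Iteration 4: 18 < 29 holds -> k = 18 + 3 = 21, total = 54 + 21 = 75.
Iteration 5: 21 < 29 holds -> k = 21 + 3 = 24, total = 75 + 24 = 99.
Iteration 6: 24 < 29 holds -> k = 24 + 3 = 27, total = 99 + 27 = 126.
Iteration 7: 27 < 29 holds -> k = 27 + 3 = 30, total = 126 + 30 = 156.
Iteration 8: 30 < 29 fails; recursion stops.
SUM(total) = 9 + 21 + 36 + 54 + 75 + 99 + 126 + 156 = 576.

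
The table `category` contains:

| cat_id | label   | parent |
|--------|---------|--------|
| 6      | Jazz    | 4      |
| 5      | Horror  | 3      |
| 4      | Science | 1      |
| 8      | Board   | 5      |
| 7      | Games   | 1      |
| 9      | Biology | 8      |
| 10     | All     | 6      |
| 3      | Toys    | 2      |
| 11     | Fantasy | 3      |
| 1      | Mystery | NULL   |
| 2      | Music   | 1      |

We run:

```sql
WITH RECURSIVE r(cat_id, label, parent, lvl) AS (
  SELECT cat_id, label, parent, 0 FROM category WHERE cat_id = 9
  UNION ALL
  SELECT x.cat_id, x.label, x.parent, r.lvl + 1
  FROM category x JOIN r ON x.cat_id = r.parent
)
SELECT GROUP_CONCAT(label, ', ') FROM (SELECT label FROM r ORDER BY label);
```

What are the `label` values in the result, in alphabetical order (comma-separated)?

Base: cat_id=9 (Biology), parent=8, lvl 0.
Iteration 1: join on cat_id=8 -> Board (id 8, parent=5, lvl 1).
Iteration 2: join on cat_id=5 -> Horror (id 5, parent=3, lvl 2).
Iteration 3: join on cat_id=3 -> Toys (id 3, parent=2, lvl 3).
Iteration 4: join on cat_id=2 -> Music (id 2, parent=1, lvl 4).
Iteration 5: join on cat_id=1 -> Mystery (id 1, parent=NULL, lvl 5).
Iteration 6: parent is NULL; no match; recursion stops.

Biology, Board, Horror, Music, Mystery, Toys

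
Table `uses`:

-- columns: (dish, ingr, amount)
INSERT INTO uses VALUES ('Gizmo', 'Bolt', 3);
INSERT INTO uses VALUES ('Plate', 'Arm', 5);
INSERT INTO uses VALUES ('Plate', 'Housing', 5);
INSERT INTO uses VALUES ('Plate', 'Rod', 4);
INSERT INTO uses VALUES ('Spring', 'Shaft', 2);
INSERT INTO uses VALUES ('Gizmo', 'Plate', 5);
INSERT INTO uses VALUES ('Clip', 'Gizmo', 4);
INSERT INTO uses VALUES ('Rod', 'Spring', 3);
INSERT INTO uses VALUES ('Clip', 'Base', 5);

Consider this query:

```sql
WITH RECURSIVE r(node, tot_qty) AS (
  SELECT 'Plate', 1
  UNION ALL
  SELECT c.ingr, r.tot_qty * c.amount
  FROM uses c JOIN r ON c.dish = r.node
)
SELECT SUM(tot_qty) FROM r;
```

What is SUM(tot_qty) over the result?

51

Base: (Plate, tot_qty=1).
Iteration 1: components of {Plate} -> Arm = 1*5 = 5, Housing = 1*5 = 5, Rod = 1*4 = 4.
Iteration 2: components of {Arm,Housing,Rod} -> Spring = 4*3 = 12.
Iteration 3: components of {Spring} -> Shaft = 12*2 = 24.
Iteration 4: no further components; recursion stops.
SUM(tot_qty) = 1 + 4 + 5 + 5 + 12 + 24 = 51.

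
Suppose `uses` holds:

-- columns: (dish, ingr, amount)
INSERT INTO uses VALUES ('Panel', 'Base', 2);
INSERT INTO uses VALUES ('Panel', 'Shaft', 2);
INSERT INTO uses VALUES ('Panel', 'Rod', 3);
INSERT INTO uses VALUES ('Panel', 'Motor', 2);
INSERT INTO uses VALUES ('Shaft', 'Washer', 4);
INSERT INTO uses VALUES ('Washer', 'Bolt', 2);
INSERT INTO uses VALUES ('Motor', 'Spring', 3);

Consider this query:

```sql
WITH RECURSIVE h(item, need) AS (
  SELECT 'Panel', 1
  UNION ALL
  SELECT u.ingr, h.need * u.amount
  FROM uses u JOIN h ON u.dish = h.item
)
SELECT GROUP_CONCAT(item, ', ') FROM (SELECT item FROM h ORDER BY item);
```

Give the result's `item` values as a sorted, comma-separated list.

Base: (Panel, need=1).
Iteration 1: components of {Panel} -> Base = 1*2 = 2, Motor = 1*2 = 2, Rod = 1*3 = 3, Shaft = 1*2 = 2.
Iteration 2: components of {Base,Motor,Rod,Shaft} -> Spring = 2*3 = 6, Washer = 2*4 = 8.
Iteration 3: components of {Spring,Washer} -> Bolt = 8*2 = 16.
Iteration 4: no further components; recursion stops.

Base, Bolt, Motor, Panel, Rod, Shaft, Spring, Washer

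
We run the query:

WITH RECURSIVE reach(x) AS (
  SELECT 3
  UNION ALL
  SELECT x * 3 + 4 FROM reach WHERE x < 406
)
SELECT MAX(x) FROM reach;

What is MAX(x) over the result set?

Base: x=3.
Iteration 1: 3 < 406 holds -> x = 3 * 3 + 4 = 13.
Iteration 2: 13 < 406 holds -> x = 13 * 3 + 4 = 43.
Iteration 3: 43 < 406 holds -> x = 43 * 3 + 4 = 133.
Iteration 4: 133 < 406 holds -> x = 133 * 3 + 4 = 403.
Iteration 5: 403 < 406 holds -> x = 403 * 3 + 4 = 1213.
Iteration 6: 1213 < 406 fails; recursion stops.
x values: 3, 13, 43, 133, 403, 1213; the maximum is 1213.

1213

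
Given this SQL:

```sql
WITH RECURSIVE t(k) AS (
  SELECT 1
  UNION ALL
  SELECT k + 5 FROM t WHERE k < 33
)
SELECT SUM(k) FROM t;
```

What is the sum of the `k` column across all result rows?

148

Base: k=1.
Iteration 1: 1 < 33 holds -> k = 1 + 5 = 6.
Iteration 2: 6 < 33 holds -> k = 6 + 5 = 11.
Iteration 3: 11 < 33 holds -> k = 11 + 5 = 16.
Iteration 4: 16 < 33 holds -> k = 16 + 5 = 21.
Iteration 5: 21 < 33 holds -> k = 21 + 5 = 26.
Iteration 6: 26 < 33 holds -> k = 26 + 5 = 31.
Iteration 7: 31 < 33 holds -> k = 31 + 5 = 36.
Iteration 8: 36 < 33 fails; recursion stops.
SUM(k) = 1 + 6 + 11 + 16 + 21 + 26 + 31 + 36 = 148.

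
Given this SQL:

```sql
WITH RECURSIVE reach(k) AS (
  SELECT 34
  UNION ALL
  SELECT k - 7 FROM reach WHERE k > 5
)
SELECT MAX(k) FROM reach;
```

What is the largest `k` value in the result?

34

Base: k=34.
Iteration 1: 34 > 5 holds -> k = 34 - 7 = 27.
Iteration 2: 27 > 5 holds -> k = 27 - 7 = 20.
Iteration 3: 20 > 5 holds -> k = 20 - 7 = 13.
Iteration 4: 13 > 5 holds -> k = 13 - 7 = 6.
Iteration 5: 6 > 5 holds -> k = 6 - 7 = -1.
Iteration 6: -1 > 5 fails; recursion stops.
k values: 34, 27, 20, 13, 6, -1; the maximum is 34.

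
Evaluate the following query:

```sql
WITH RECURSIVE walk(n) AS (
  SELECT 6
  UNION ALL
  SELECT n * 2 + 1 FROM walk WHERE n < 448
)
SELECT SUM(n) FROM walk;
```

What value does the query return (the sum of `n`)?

Base: n=6.
Iteration 1: 6 < 448 holds -> n = 6 * 2 + 1 = 13.
Iteration 2: 13 < 448 holds -> n = 13 * 2 + 1 = 27.
Iteration 3: 27 < 448 holds -> n = 27 * 2 + 1 = 55.
Iteration 4: 55 < 448 holds -> n = 55 * 2 + 1 = 111.
Iteration 5: 111 < 448 holds -> n = 111 * 2 + 1 = 223.
Iteration 6: 223 < 448 holds -> n = 223 * 2 + 1 = 447.
Iteration 7: 447 < 448 holds -> n = 447 * 2 + 1 = 895.
Iteration 8: 895 < 448 fails; recursion stops.
SUM(n) = 6 + 13 + 27 + 55 + 111 + 223 + 447 + 895 = 1777.

1777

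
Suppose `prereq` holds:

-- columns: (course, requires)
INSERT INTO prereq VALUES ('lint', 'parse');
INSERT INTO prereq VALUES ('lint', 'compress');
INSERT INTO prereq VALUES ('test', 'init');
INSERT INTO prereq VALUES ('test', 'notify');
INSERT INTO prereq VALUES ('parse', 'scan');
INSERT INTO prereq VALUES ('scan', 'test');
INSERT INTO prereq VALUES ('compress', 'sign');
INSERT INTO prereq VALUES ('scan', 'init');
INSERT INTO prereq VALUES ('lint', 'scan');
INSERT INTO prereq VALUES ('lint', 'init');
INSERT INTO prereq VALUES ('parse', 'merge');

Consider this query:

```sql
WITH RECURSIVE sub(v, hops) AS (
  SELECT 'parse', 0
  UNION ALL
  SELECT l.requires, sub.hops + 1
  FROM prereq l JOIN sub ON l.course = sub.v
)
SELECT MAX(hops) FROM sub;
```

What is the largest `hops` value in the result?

Base: (parse, hops=0).
Iteration 1: edges from {parse} -> (merge, hops=1), (scan, hops=1).
Iteration 2: edges from {merge,scan} -> (init, hops=2), (test, hops=2).
Iteration 3: edges from {init,test} -> (init, hops=3), (notify, hops=3).
Iteration 4: no outgoing edges from {init,notify}; recursion stops.
hops values: 0, 1, 1, 2, 2, 3, 3; the maximum is 3.

3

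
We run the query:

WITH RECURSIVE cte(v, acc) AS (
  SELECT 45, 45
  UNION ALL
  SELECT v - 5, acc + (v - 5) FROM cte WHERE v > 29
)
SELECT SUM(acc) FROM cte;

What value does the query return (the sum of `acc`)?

Base: v=45, acc=45.
Iteration 1: 45 > 29 holds -> v = 45 - 5 = 40, acc = 45 + 40 = 85.
Iteration 2: 40 > 29 holds -> v = 40 - 5 = 35, acc = 85 + 35 = 120.
Iteration 3: 35 > 29 holds -> v = 35 - 5 = 30, acc = 120 + 30 = 150.
Iteration 4: 30 > 29 holds -> v = 30 - 5 = 25, acc = 150 + 25 = 175.
Iteration 5: 25 > 29 fails; recursion stops.
SUM(acc) = 45 + 85 + 120 + 150 + 175 = 575.

575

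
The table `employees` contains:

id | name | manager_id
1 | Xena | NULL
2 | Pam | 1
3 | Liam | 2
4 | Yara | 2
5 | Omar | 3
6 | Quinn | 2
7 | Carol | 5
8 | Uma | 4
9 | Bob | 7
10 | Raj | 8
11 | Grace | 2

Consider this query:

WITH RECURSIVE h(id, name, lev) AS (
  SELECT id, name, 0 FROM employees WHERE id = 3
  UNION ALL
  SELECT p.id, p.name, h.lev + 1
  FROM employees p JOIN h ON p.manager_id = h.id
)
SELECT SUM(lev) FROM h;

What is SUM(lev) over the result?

Base: id=3 (Liam) at lev 0.
Iteration 1: rows with manager_id in {3} -> Omar (id 5, lev 1).
Iteration 2: rows with manager_id in {5} -> Carol (id 7, lev 2).
Iteration 3: rows with manager_id in {7} -> Bob (id 9, lev 3).
Iteration 4: no rows with manager_id in {9}; recursion stops.
SUM(lev) = 0 + 1 + 2 + 3 = 6.

6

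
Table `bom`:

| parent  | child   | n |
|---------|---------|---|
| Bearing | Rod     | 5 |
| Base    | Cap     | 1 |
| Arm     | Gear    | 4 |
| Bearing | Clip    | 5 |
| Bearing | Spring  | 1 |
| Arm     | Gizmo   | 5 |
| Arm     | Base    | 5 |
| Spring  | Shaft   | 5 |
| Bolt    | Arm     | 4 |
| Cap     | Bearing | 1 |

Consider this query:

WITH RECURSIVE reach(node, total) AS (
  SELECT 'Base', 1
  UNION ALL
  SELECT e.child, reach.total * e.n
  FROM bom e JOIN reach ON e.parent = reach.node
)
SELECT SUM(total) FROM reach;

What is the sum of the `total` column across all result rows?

19

Base: (Base, total=1).
Iteration 1: components of {Base} -> Cap = 1*1 = 1.
Iteration 2: components of {Cap} -> Bearing = 1*1 = 1.
Iteration 3: components of {Bearing} -> Clip = 1*5 = 5, Rod = 1*5 = 5, Spring = 1*1 = 1.
Iteration 4: components of {Clip,Rod,Spring} -> Shaft = 1*5 = 5.
Iteration 5: no further components; recursion stops.
SUM(total) = 1 + 1 + 1 + 5 + 5 + 1 + 5 = 19.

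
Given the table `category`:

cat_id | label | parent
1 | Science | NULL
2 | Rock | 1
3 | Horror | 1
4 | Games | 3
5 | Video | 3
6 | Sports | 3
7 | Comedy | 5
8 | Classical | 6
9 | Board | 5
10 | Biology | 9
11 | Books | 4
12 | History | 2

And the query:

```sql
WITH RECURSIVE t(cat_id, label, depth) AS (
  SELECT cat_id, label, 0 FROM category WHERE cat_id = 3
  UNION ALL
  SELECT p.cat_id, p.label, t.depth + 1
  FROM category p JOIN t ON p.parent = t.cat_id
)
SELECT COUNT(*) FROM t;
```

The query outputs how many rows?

Base: cat_id=3 (Horror) at depth 0.
Iteration 1: rows with parent in {3} -> Games (id 4, depth 1), Video (id 5, depth 1), Sports (id 6, depth 1).
Iteration 2: rows with parent in {4,5,6} -> Comedy (id 7, depth 2), Classical (id 8, depth 2), Board (id 9, depth 2), Books (id 11, depth 2).
Iteration 3: rows with parent in {7,8,9,11} -> Biology (id 10, depth 3).
Iteration 4: no rows with parent in {10}; recursion stops.
Total rows emitted: 9.

9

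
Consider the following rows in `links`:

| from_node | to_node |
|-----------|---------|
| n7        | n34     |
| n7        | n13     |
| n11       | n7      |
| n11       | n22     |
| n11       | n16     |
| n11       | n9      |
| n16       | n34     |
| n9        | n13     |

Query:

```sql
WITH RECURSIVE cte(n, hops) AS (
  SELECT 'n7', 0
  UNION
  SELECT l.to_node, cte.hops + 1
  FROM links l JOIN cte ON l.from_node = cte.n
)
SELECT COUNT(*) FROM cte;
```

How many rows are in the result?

Base: (n7, hops=0).
Iteration 1: edges from {n7} -> (n13, hops=1), (n34, hops=1).
Iteration 2: no outgoing edges from {n13,n34}; recursion stops.
Total rows emitted: 3.

3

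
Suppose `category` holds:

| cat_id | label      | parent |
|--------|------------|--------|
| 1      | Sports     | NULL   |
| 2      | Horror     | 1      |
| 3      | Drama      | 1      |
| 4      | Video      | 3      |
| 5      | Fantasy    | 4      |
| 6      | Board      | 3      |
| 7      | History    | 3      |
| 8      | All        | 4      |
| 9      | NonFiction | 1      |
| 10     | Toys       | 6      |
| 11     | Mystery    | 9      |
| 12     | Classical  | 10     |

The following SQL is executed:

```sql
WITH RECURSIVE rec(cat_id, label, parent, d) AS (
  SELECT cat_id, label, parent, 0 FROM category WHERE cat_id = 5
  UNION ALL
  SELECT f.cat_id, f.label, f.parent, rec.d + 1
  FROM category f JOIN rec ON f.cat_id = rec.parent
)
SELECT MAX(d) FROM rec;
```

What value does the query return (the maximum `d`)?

3

Base: cat_id=5 (Fantasy), parent=4, d 0.
Iteration 1: join on cat_id=4 -> Video (id 4, parent=3, d 1).
Iteration 2: join on cat_id=3 -> Drama (id 3, parent=1, d 2).
Iteration 3: join on cat_id=1 -> Sports (id 1, parent=NULL, d 3).
Iteration 4: parent is NULL; no match; recursion stops.
d values: 0, 1, 2, 3; the maximum is 3.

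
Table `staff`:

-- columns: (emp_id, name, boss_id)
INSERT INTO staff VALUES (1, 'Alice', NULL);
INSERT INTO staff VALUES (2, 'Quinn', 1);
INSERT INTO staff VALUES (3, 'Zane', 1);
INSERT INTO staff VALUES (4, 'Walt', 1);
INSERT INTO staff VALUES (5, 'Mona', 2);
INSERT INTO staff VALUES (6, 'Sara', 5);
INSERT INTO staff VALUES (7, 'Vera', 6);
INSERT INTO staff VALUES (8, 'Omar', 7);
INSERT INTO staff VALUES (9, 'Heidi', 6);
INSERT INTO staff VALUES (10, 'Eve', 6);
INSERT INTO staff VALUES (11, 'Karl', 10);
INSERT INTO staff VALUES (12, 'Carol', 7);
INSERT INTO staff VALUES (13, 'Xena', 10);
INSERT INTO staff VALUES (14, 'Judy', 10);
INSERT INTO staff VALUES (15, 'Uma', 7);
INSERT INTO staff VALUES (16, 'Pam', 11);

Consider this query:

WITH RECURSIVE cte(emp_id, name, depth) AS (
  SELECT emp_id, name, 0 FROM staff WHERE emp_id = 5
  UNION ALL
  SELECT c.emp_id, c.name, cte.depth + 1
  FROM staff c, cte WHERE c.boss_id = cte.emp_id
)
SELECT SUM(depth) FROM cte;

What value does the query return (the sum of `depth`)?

Base: emp_id=5 (Mona) at depth 0.
Iteration 1: rows with boss_id in {5} -> Sara (id 6, depth 1).
Iteration 2: rows with boss_id in {6} -> Vera (id 7, depth 2), Heidi (id 9, depth 2), Eve (id 10, depth 2).
Iteration 3: rows with boss_id in {7,9,10} -> Omar (id 8, depth 3), Karl (id 11, depth 3), Carol (id 12, depth 3), Xena (id 13, depth 3), Judy (id 14, depth 3), Uma (id 15, depth 3).
Iteration 4: rows with boss_id in {8,11,12,13,14,15} -> Pam (id 16, depth 4).
Iteration 5: no rows with boss_id in {16}; recursion stops.
SUM(depth) = 0 + 1 + 2 + 2 + 2 + 3 + 3 + 3 + 3 + 3 + 3 + 4 = 29.

29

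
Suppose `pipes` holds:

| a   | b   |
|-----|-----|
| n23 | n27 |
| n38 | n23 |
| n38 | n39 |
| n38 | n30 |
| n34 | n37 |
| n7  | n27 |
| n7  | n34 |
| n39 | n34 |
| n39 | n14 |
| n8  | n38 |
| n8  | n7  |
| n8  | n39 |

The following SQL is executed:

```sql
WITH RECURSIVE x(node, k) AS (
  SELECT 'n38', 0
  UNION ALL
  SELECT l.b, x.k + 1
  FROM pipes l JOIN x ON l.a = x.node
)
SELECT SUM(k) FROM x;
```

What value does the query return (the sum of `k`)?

Base: (n38, k=0).
Iteration 1: edges from {n38} -> (n23, k=1), (n30, k=1), (n39, k=1).
Iteration 2: edges from {n23,n30,n39} -> (n14, k=2), (n27, k=2), (n34, k=2).
Iteration 3: edges from {n14,n27,n34} -> (n37, k=3).
Iteration 4: no outgoing edges from {n37}; recursion stops.
SUM(k) = 0 + 1 + 1 + 1 + 2 + 2 + 2 + 3 = 12.

12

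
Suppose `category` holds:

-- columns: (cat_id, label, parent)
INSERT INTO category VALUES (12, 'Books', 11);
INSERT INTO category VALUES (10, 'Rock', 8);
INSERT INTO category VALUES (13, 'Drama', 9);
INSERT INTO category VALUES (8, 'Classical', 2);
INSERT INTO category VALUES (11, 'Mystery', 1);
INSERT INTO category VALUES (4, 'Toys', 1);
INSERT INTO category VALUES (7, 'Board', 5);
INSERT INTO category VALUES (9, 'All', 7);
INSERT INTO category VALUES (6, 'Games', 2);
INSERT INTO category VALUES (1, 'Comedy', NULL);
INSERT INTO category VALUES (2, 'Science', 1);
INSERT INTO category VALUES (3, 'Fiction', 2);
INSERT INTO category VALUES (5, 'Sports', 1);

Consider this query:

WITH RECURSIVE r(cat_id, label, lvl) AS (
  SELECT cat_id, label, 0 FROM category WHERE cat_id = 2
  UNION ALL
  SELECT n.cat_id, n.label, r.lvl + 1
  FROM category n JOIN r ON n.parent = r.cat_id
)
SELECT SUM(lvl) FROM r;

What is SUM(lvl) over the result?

Base: cat_id=2 (Science) at lvl 0.
Iteration 1: rows with parent in {2} -> Fiction (id 3, lvl 1), Games (id 6, lvl 1), Classical (id 8, lvl 1).
Iteration 2: rows with parent in {3,6,8} -> Rock (id 10, lvl 2).
Iteration 3: no rows with parent in {10}; recursion stops.
SUM(lvl) = 0 + 1 + 1 + 1 + 2 = 5.

5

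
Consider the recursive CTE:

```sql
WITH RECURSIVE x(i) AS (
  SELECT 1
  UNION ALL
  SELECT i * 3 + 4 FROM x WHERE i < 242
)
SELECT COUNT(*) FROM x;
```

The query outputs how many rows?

6

Base: i=1.
Iteration 1: 1 < 242 holds -> i = 1 * 3 + 4 = 7.
Iteration 2: 7 < 242 holds -> i = 7 * 3 + 4 = 25.
Iteration 3: 25 < 242 holds -> i = 25 * 3 + 4 = 79.
Iteration 4: 79 < 242 holds -> i = 79 * 3 + 4 = 241.
Iteration 5: 241 < 242 holds -> i = 241 * 3 + 4 = 727.
Iteration 6: 727 < 242 fails; recursion stops.
Total rows emitted: 6.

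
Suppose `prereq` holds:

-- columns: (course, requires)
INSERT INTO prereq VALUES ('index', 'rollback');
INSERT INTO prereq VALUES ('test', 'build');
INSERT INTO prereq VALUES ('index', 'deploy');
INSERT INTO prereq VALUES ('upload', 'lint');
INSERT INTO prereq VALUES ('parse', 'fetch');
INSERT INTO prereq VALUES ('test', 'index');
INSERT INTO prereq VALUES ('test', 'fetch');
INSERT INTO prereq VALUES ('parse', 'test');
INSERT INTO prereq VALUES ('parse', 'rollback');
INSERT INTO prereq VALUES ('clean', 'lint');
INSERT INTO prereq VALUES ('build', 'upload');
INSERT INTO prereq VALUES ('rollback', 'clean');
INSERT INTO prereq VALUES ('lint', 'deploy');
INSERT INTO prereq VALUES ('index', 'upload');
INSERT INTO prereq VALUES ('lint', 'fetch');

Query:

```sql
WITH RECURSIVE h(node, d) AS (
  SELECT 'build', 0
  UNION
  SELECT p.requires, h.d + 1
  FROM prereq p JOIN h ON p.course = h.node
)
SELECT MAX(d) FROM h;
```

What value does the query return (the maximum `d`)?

3

Base: (build, d=0).
Iteration 1: edges from {build} -> (upload, d=1).
Iteration 2: edges from {upload} -> (lint, d=2).
Iteration 3: edges from {lint} -> (deploy, d=3), (fetch, d=3).
Iteration 4: no outgoing edges from {deploy,fetch}; recursion stops.
d values: 0, 1, 2, 3, 3; the maximum is 3.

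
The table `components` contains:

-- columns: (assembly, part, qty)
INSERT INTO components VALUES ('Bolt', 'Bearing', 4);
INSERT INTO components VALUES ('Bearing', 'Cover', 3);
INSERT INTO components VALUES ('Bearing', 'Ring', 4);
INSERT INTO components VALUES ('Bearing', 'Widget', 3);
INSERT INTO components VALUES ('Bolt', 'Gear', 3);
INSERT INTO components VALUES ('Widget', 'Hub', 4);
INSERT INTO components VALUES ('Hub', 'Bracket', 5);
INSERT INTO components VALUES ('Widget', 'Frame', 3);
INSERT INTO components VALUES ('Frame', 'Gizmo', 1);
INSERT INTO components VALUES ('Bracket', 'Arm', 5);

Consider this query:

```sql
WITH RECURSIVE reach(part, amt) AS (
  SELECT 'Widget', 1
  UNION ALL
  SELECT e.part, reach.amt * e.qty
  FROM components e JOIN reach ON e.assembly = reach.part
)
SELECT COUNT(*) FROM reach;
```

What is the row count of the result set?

6

Base: (Widget, amt=1).
Iteration 1: components of {Widget} -> Frame = 1*3 = 3, Hub = 1*4 = 4.
Iteration 2: components of {Frame,Hub} -> Bracket = 4*5 = 20, Gizmo = 3*1 = 3.
Iteration 3: components of {Bracket,Gizmo} -> Arm = 20*5 = 100.
Iteration 4: no further components; recursion stops.
Total rows emitted: 6.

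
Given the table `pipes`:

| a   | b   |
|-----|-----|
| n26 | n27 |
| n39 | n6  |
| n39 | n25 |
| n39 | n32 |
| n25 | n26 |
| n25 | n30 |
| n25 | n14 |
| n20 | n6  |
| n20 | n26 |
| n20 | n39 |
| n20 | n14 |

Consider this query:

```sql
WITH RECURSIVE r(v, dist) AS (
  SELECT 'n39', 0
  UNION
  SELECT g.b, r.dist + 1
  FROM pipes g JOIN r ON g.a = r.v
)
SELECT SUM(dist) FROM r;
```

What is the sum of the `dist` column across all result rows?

12

Base: (n39, dist=0).
Iteration 1: edges from {n39} -> (n25, dist=1), (n32, dist=1), (n6, dist=1).
Iteration 2: edges from {n25,n32,n6} -> (n14, dist=2), (n26, dist=2), (n30, dist=2).
Iteration 3: edges from {n14,n26,n30} -> (n27, dist=3).
Iteration 4: no outgoing edges from {n27}; recursion stops.
SUM(dist) = 0 + 1 + 1 + 1 + 2 + 2 + 2 + 3 = 12.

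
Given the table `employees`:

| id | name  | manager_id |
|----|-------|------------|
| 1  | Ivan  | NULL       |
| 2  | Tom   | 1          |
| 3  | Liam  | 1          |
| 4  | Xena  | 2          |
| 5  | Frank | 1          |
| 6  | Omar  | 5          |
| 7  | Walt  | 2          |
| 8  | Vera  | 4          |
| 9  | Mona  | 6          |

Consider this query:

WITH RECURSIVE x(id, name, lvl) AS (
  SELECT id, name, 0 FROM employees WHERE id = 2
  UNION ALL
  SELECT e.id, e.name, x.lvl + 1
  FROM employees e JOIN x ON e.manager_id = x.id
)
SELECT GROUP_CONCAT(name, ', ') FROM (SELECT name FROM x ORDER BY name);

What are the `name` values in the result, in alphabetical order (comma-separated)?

Base: id=2 (Tom) at lvl 0.
Iteration 1: rows with manager_id in {2} -> Xena (id 4, lvl 1), Walt (id 7, lvl 1).
Iteration 2: rows with manager_id in {4,7} -> Vera (id 8, lvl 2).
Iteration 3: no rows with manager_id in {8}; recursion stops.

Tom, Vera, Walt, Xena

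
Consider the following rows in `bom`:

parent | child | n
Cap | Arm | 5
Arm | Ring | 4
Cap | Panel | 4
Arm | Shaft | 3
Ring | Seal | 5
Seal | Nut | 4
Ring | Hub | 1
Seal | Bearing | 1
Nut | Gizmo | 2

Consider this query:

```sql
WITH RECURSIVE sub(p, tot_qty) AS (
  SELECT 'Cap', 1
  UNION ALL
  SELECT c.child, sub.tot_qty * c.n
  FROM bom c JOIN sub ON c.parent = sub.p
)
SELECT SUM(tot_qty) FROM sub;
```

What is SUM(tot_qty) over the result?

1465

Base: (Cap, tot_qty=1).
Iteration 1: components of {Cap} -> Arm = 1*5 = 5, Panel = 1*4 = 4.
Iteration 2: components of {Arm,Panel} -> Ring = 5*4 = 20, Shaft = 5*3 = 15.
Iteration 3: components of {Ring,Shaft} -> Hub = 20*1 = 20, Seal = 20*5 = 100.
Iteration 4: components of {Hub,Seal} -> Bearing = 100*1 = 100, Nut = 100*4 = 400.
Iteration 5: components of {Bearing,Nut} -> Gizmo = 400*2 = 800.
Iteration 6: no further components; recursion stops.
SUM(tot_qty) = 1 + 5 + 4 + 20 + 15 + 100 + 20 + 400 + 100 + 800 = 1465.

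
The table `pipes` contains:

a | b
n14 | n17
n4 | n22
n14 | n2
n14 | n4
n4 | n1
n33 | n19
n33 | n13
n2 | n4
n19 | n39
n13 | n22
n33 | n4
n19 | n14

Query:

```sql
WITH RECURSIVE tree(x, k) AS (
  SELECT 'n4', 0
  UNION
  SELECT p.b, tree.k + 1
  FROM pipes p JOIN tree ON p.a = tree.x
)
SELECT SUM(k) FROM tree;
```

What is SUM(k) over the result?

2

Base: (n4, k=0).
Iteration 1: edges from {n4} -> (n1, k=1), (n22, k=1).
Iteration 2: no outgoing edges from {n1,n22}; recursion stops.
SUM(k) = 0 + 1 + 1 = 2.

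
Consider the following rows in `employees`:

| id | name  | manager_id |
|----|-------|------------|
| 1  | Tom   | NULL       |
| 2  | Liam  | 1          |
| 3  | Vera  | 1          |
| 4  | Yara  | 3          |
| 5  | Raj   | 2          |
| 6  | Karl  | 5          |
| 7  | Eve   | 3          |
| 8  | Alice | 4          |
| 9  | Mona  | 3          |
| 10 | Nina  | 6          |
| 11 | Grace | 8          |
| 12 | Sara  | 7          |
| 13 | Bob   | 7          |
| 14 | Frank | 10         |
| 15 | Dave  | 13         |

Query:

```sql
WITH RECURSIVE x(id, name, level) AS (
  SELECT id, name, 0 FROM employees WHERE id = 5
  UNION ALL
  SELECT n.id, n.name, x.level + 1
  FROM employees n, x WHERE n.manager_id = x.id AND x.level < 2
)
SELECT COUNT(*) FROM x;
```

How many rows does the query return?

3

Base: id=5 (Raj) at level 0.
Iteration 1: rows with manager_id in {5} -> Karl (id 6, level 1).
Iteration 2: rows with manager_id in {6} -> Nina (id 10, level 2).
Iteration 3: level < 2 fails for all current rows; recursion stops.
Total rows emitted: 3.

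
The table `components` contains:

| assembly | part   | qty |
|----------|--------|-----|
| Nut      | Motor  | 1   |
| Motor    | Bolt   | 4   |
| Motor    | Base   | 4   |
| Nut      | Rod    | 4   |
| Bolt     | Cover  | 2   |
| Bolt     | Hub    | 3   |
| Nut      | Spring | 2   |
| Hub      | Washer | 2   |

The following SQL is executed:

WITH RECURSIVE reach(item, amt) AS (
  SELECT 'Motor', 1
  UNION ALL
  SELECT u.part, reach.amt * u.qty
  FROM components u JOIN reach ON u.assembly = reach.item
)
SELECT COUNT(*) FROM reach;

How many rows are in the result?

Base: (Motor, amt=1).
Iteration 1: components of {Motor} -> Base = 1*4 = 4, Bolt = 1*4 = 4.
Iteration 2: components of {Base,Bolt} -> Cover = 4*2 = 8, Hub = 4*3 = 12.
Iteration 3: components of {Cover,Hub} -> Washer = 12*2 = 24.
Iteration 4: no further components; recursion stops.
Total rows emitted: 6.

6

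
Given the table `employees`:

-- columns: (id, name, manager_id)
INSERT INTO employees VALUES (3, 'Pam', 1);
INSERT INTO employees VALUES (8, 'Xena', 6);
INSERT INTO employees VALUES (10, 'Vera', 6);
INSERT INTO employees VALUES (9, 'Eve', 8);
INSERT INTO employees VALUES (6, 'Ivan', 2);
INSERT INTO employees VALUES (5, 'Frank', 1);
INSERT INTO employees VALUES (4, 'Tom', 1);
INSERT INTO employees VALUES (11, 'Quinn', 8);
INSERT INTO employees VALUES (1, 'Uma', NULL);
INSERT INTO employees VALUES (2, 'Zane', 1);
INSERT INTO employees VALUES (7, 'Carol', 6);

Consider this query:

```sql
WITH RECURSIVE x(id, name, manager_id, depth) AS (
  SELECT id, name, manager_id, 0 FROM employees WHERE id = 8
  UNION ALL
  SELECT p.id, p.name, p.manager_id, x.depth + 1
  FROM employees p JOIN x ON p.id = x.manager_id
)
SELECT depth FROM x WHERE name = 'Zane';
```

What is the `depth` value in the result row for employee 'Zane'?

2

Base: id=8 (Xena), manager_id=6, depth 0.
Iteration 1: join on id=6 -> Ivan (id 6, manager_id=2, depth 1).
Iteration 2: join on id=2 -> Zane (id 2, manager_id=1, depth 2).
Iteration 3: join on id=1 -> Uma (id 1, manager_id=NULL, depth 3).
Iteration 4: manager_id is NULL; no match; recursion stops.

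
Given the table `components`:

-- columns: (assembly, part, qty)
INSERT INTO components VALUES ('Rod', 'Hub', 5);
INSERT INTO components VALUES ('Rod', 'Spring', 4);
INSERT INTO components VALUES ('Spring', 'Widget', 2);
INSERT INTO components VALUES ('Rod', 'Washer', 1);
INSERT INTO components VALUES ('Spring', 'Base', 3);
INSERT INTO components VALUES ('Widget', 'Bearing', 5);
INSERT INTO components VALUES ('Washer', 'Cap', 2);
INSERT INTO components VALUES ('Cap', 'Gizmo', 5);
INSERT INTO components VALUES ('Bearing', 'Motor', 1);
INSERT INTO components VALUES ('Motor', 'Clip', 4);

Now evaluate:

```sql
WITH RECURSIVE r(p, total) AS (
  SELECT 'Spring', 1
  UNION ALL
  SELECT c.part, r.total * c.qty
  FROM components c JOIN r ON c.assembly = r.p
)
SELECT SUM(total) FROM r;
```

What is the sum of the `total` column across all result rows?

Base: (Spring, total=1).
Iteration 1: components of {Spring} -> Base = 1*3 = 3, Widget = 1*2 = 2.
Iteration 2: components of {Base,Widget} -> Bearing = 2*5 = 10.
Iteration 3: components of {Bearing} -> Motor = 10*1 = 10.
Iteration 4: components of {Motor} -> Clip = 10*4 = 40.
Iteration 5: no further components; recursion stops.
SUM(total) = 1 + 2 + 3 + 10 + 10 + 40 = 66.

66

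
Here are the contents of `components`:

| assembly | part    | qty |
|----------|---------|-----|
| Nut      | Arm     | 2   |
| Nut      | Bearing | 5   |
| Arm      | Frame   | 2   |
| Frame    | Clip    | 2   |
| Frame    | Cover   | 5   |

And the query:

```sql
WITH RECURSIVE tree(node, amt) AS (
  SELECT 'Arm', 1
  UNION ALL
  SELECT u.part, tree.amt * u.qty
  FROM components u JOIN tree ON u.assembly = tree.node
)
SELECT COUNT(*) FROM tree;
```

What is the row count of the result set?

Base: (Arm, amt=1).
Iteration 1: components of {Arm} -> Frame = 1*2 = 2.
Iteration 2: components of {Frame} -> Clip = 2*2 = 4, Cover = 2*5 = 10.
Iteration 3: no further components; recursion stops.
Total rows emitted: 4.

4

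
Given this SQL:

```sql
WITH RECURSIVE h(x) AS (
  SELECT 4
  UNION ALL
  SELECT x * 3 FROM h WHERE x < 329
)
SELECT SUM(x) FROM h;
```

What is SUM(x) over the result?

1456

Base: x=4.
Iteration 1: 4 < 329 holds -> x = 4 * 3 = 12.
Iteration 2: 12 < 329 holds -> x = 12 * 3 = 36.
Iteration 3: 36 < 329 holds -> x = 36 * 3 = 108.
Iteration 4: 108 < 329 holds -> x = 108 * 3 = 324.
Iteration 5: 324 < 329 holds -> x = 324 * 3 = 972.
Iteration 6: 972 < 329 fails; recursion stops.
SUM(x) = 4 + 12 + 36 + 108 + 324 + 972 = 1456.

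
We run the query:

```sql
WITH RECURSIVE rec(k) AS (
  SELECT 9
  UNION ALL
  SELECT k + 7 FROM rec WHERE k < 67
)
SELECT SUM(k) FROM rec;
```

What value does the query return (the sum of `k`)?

Base: k=9.
Iteration 1: 9 < 67 holds -> k = 9 + 7 = 16.
Iteration 2: 16 < 67 holds -> k = 16 + 7 = 23.
Iteration 3: 23 < 67 holds -> k = 23 + 7 = 30.
Iteration 4: 30 < 67 holds -> k = 30 + 7 = 37.
Iteration 5: 37 < 67 holds -> k = 37 + 7 = 44.
Iteration 6: 44 < 67 holds -> k = 44 + 7 = 51.
Iteration 7: 51 < 67 holds -> k = 51 + 7 = 58.
Iteration 8: 58 < 67 holds -> k = 58 + 7 = 65.
Iteration 9: 65 < 67 holds -> k = 65 + 7 = 72.
Iteration 10: 72 < 67 fails; recursion stops.
SUM(k) = 9 + 16 + 23 + 30 + 37 + 44 + 51 + 58 + 65 + 72 = 405.

405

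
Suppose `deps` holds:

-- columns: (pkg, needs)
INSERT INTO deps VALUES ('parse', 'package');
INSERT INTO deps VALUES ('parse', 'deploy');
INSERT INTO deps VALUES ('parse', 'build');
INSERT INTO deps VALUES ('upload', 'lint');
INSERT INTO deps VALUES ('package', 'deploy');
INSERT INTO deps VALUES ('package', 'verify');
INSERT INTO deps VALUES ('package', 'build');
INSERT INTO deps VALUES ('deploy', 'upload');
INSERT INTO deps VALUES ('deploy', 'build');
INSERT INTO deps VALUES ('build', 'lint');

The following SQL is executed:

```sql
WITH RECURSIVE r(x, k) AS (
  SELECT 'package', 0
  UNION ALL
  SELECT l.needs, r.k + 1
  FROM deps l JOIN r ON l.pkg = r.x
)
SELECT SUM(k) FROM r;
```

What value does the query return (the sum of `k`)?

15

Base: (package, k=0).
Iteration 1: edges from {package} -> (build, k=1), (deploy, k=1), (verify, k=1).
Iteration 2: edges from {build,deploy,verify} -> (build, k=2), (lint, k=2), (upload, k=2).
Iteration 3: edges from {build,lint,upload} -> (lint, k=3) x2. [UNION ALL keeps all 2 new rows, including repeats]
Iteration 4: no outgoing edges from {lint}; recursion stops.
SUM(k) = 0 + 1 + 1 + 1 + 2 + 2 + 2 + 3 + 3 = 15.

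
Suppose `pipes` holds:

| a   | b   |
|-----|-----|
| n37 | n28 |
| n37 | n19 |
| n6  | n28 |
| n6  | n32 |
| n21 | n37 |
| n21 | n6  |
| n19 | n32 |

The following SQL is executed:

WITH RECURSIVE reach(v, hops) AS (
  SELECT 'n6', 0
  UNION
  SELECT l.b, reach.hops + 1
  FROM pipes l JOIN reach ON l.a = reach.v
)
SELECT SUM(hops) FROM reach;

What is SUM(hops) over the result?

Base: (n6, hops=0).
Iteration 1: edges from {n6} -> (n28, hops=1), (n32, hops=1).
Iteration 2: no outgoing edges from {n28,n32}; recursion stops.
SUM(hops) = 0 + 1 + 1 = 2.

2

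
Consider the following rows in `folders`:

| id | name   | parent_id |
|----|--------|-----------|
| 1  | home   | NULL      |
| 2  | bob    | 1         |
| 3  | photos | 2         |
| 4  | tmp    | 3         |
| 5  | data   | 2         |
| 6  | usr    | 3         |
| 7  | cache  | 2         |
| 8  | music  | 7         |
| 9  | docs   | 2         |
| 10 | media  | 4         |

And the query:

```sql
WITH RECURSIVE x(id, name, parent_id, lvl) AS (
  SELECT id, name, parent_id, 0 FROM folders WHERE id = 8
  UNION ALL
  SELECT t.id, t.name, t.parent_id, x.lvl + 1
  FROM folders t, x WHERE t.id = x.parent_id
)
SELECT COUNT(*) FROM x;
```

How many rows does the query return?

4

Base: id=8 (music), parent_id=7, lvl 0.
Iteration 1: join on id=7 -> cache (id 7, parent_id=2, lvl 1).
Iteration 2: join on id=2 -> bob (id 2, parent_id=1, lvl 2).
Iteration 3: join on id=1 -> home (id 1, parent_id=NULL, lvl 3).
Iteration 4: parent_id is NULL; no match; recursion stops.
Total rows emitted: 4.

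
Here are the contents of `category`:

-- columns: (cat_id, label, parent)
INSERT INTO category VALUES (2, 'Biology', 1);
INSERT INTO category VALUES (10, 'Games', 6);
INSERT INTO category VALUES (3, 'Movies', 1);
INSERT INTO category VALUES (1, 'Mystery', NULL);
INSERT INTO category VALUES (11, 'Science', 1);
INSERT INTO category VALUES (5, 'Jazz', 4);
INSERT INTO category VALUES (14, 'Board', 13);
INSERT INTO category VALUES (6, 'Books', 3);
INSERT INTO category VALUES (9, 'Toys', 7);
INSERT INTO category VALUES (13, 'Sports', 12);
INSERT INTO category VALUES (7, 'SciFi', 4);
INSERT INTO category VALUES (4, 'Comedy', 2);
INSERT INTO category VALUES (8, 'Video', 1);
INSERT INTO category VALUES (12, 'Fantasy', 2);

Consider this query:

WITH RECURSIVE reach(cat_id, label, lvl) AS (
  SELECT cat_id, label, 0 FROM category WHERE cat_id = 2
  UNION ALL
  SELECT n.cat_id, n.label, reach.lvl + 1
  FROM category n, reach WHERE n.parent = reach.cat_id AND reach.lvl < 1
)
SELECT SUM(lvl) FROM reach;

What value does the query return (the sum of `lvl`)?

2

Base: cat_id=2 (Biology) at lvl 0.
Iteration 1: rows with parent in {2} -> Comedy (id 4, lvl 1), Fantasy (id 12, lvl 1).
Iteration 2: lvl < 1 fails for all current rows; recursion stops.
SUM(lvl) = 0 + 1 + 1 = 2.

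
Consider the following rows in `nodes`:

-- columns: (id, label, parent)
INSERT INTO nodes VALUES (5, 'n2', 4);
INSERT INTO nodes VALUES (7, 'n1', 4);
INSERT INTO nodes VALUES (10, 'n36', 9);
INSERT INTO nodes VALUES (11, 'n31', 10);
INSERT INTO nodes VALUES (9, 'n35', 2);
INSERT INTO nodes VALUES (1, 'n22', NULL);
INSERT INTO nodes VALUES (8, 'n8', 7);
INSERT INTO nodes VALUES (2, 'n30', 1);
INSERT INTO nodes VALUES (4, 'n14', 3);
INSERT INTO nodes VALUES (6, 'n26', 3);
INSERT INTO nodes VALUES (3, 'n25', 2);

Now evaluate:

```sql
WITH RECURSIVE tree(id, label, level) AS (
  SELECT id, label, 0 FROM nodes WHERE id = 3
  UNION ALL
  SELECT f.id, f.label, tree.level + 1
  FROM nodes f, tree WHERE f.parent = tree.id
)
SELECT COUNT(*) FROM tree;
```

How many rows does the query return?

6

Base: id=3 (n25) at level 0.
Iteration 1: rows with parent in {3} -> n14 (id 4, level 1), n26 (id 6, level 1).
Iteration 2: rows with parent in {4,6} -> n2 (id 5, level 2), n1 (id 7, level 2).
Iteration 3: rows with parent in {5,7} -> n8 (id 8, level 3).
Iteration 4: no rows with parent in {8}; recursion stops.
Total rows emitted: 6.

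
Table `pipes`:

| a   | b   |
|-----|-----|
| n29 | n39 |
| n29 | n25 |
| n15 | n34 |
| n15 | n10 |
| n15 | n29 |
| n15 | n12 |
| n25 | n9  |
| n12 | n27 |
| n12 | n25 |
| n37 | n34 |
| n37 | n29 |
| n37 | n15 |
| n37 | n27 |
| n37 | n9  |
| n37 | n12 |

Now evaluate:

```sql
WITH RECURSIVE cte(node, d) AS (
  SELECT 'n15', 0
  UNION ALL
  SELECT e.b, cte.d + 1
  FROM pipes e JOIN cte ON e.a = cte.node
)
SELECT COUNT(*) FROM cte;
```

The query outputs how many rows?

11

Base: (n15, d=0).
Iteration 1: edges from {n15} -> (n10, d=1), (n12, d=1), (n29, d=1), (n34, d=1).
Iteration 2: edges from {n10,n12,n29,n34} -> (n25, d=2) x2, (n27, d=2), (n39, d=2). [UNION ALL keeps all 4 new rows, including repeats]
Iteration 3: edges from {n25,n27,n39} -> (n9, d=3) x2. [UNION ALL keeps all 2 new rows, including repeats]
Iteration 4: no outgoing edges from {n9}; recursion stops.
Total rows emitted: 11.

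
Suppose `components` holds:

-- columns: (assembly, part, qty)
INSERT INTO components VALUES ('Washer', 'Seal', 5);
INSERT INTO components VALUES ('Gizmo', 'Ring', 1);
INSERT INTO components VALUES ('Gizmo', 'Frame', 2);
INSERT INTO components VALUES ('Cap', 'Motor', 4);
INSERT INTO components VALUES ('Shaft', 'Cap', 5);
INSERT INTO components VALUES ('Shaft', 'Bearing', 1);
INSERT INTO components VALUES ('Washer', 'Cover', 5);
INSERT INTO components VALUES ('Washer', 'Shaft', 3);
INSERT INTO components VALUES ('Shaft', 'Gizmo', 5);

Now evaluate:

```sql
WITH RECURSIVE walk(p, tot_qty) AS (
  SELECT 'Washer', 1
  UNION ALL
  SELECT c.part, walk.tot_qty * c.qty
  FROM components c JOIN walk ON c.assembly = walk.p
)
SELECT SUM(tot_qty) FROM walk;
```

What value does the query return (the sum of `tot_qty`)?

Base: (Washer, tot_qty=1).
Iteration 1: components of {Washer} -> Cover = 1*5 = 5, Seal = 1*5 = 5, Shaft = 1*3 = 3.
Iteration 2: components of {Cover,Seal,Shaft} -> Bearing = 3*1 = 3, Cap = 3*5 = 15, Gizmo = 3*5 = 15.
Iteration 3: components of {Bearing,Cap,Gizmo} -> Frame = 15*2 = 30, Motor = 15*4 = 60, Ring = 15*1 = 15.
Iteration 4: no further components; recursion stops.
SUM(tot_qty) = 1 + 3 + 5 + 5 + 15 + 3 + 15 + 30 + 15 + 60 = 152.

152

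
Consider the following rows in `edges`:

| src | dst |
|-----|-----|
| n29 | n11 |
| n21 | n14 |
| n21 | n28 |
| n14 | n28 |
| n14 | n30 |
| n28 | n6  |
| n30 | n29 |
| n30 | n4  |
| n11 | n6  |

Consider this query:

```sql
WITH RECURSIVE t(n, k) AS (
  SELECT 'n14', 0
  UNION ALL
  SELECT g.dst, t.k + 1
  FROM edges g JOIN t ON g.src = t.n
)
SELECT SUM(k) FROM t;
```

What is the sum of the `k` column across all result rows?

15

Base: (n14, k=0).
Iteration 1: edges from {n14} -> (n28, k=1), (n30, k=1).
Iteration 2: edges from {n28,n30} -> (n29, k=2), (n4, k=2), (n6, k=2).
Iteration 3: edges from {n29,n4,n6} -> (n11, k=3).
Iteration 4: edges from {n11} -> (n6, k=4).
Iteration 5: no outgoing edges from {n6}; recursion stops.
SUM(k) = 0 + 1 + 1 + 2 + 2 + 2 + 3 + 4 = 15.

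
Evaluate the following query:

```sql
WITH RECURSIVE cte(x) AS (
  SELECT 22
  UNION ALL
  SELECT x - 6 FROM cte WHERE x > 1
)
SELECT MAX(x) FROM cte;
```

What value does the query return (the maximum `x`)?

Base: x=22.
Iteration 1: 22 > 1 holds -> x = 22 - 6 = 16.
Iteration 2: 16 > 1 holds -> x = 16 - 6 = 10.
Iteration 3: 10 > 1 holds -> x = 10 - 6 = 4.
Iteration 4: 4 > 1 holds -> x = 4 - 6 = -2.
Iteration 5: -2 > 1 fails; recursion stops.
x values: 22, 16, 10, 4, -2; the maximum is 22.

22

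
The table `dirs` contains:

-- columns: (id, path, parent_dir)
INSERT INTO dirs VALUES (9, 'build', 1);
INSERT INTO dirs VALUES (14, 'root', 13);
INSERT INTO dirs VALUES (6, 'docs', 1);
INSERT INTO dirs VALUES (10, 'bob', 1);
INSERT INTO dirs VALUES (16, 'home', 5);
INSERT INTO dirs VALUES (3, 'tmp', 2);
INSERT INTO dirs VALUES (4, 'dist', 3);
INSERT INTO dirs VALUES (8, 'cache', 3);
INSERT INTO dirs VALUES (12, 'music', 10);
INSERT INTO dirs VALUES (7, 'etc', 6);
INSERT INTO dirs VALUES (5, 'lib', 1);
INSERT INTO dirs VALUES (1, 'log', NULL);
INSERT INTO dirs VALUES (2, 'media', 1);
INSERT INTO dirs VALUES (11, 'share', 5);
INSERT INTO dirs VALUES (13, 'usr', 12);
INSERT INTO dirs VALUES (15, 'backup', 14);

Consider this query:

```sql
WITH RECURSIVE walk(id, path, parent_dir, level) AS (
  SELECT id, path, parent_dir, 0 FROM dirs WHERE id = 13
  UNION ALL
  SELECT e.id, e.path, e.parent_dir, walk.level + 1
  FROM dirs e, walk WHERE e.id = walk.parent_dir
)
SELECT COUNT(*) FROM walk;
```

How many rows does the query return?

Base: id=13 (usr), parent_dir=12, level 0.
Iteration 1: join on id=12 -> music (id 12, parent_dir=10, level 1).
Iteration 2: join on id=10 -> bob (id 10, parent_dir=1, level 2).
Iteration 3: join on id=1 -> log (id 1, parent_dir=NULL, level 3).
Iteration 4: parent_dir is NULL; no match; recursion stops.
Total rows emitted: 4.

4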